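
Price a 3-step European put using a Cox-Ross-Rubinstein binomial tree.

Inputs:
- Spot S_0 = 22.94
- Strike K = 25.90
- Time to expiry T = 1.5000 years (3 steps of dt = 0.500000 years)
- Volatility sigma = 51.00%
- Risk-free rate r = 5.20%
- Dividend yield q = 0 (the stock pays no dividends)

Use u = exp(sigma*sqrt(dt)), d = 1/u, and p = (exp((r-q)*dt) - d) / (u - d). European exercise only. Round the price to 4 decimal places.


Answer: Price = V(0,0) = 6.6016

Derivation:
dt = T/N = 0.500000
u = exp(sigma*sqrt(dt)) = 1.434225; d = 1/u = 0.697241
p = (exp((r-q)*dt) - d) / (u - d) = 0.446550
Discount per step: exp(-r*dt) = 0.974335
Stock lattice S(k, i) with i counting down-moves:
  k=0: S(0,0) = 22.9400
  k=1: S(1,0) = 32.9011; S(1,1) = 15.9947
  k=2: S(2,0) = 47.1876; S(2,1) = 22.9400; S(2,2) = 11.1522
  k=3: S(3,0) = 67.6776; S(3,1) = 32.9011; S(3,2) = 15.9947; S(3,3) = 7.7757
Terminal payoffs V(N, i) = max(K - S_T, 0):
  V(3,0) = 0.000000; V(3,1) = 0.000000; V(3,2) = 9.905296; V(3,3) = 18.124259
Backward induction: V(k, i) = exp(-r*dt) * [p * V(k+1, i) + (1-p) * V(k+1, i+1)].
  V(2,0) = exp(-r*dt) * [p*0.000000 + (1-p)*0.000000] = 0.000000
  V(2,1) = exp(-r*dt) * [p*0.000000 + (1-p)*9.905296] = 5.341389
  V(2,2) = exp(-r*dt) * [p*9.905296 + (1-p)*18.124259] = 14.083119
  V(1,0) = exp(-r*dt) * [p*0.000000 + (1-p)*5.341389] = 2.880322
  V(1,1) = exp(-r*dt) * [p*5.341389 + (1-p)*14.083119] = 9.918244
  V(0,0) = exp(-r*dt) * [p*2.880322 + (1-p)*9.918244] = 6.601568


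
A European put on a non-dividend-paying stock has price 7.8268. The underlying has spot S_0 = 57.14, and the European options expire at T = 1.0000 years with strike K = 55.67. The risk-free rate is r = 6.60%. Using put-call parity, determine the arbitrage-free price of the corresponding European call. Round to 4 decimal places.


Answer: Call price = 12.8524

Derivation:
Put-call parity: C - P = S_0 * exp(-qT) - K * exp(-rT).
S_0 * exp(-qT) = 57.1400 * 1.00000000 = 57.14000000
K * exp(-rT) = 55.6700 * 0.93613086 = 52.11440522
C = P + S*exp(-qT) - K*exp(-rT)
C = 7.8268 + 57.14000000 - 52.11440522 = 12.8524


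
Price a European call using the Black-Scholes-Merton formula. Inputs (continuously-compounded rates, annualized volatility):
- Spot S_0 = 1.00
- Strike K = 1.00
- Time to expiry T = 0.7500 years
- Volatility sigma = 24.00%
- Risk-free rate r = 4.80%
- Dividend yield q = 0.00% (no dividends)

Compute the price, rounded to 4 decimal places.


d1 = (ln(S/K) + (r - q + 0.5*sigma^2) * T) / (sigma * sqrt(T)) = 0.27712813
d2 = d1 - sigma * sqrt(T) = 0.06928203
exp(-rT) = 0.96464029; exp(-qT) = 1.00000000
C = S_0 * exp(-qT) * N(d1) - K * exp(-rT) * N(d2)
N(d1) = 0.60915914; N(d2) = 0.52761744
C = 1.0000 * 1.00000000 * 0.60915914 - 1.0000 * 0.96464029 * 0.52761744 = 0.1002

Answer: Price = 0.1002


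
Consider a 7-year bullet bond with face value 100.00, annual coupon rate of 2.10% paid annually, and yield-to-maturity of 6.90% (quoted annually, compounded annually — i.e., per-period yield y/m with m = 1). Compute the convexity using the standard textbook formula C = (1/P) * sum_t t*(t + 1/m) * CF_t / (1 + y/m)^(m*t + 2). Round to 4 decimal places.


Answer: Convexity = 44.3912

Derivation:
Coupon per period c = face * coupon_rate / m = 2.100000
Periods per year m = 1; per-period yield y/m = 0.069000
Number of cashflows N = 7
Cashflows (t years, CF_t, discount factor 1/(1+y/m)^(m*t), PV):
  t = 1.0000: CF_t = 2.100000, DF = 0.935454, PV = 1.964453
  t = 2.0000: CF_t = 2.100000, DF = 0.875074, PV = 1.837655
  t = 3.0000: CF_t = 2.100000, DF = 0.818591, PV = 1.719041
  t = 4.0000: CF_t = 2.100000, DF = 0.765754, PV = 1.608083
  t = 5.0000: CF_t = 2.100000, DF = 0.716327, PV = 1.504287
  t = 6.0000: CF_t = 2.100000, DF = 0.670091, PV = 1.407191
  t = 7.0000: CF_t = 102.100000, DF = 0.626839, PV = 64.000270
Price P = sum_t PV_t = 74.040979
Convexity numerator sum_t t*(t + 1/m) * CF_t / (1+y/m)^(m*t + 2):
  t = 1.0000: term = 3.438082
  t = 2.0000: term = 9.648498
  t = 3.0000: term = 18.051447
  t = 4.0000: term = 28.143821
  t = 5.0000: term = 39.490862
  t = 6.0000: term = 51.718622
  t = 7.0000: term = 3136.277065
Convexity = (1/P) * sum = 3286.768397 / 74.040979 = 44.391206


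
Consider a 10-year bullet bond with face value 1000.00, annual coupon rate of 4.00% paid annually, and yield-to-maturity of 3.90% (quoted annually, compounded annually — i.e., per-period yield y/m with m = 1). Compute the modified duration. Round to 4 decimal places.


Answer: Modified duration = 8.1259

Derivation:
Coupon per period c = face * coupon_rate / m = 40.000000
Periods per year m = 1; per-period yield y/m = 0.039000
Number of cashflows N = 10
Cashflows (t years, CF_t, discount factor 1/(1+y/m)^(m*t), PV):
  t = 1.0000: CF_t = 40.000000, DF = 0.962464, PV = 38.498556
  t = 2.0000: CF_t = 40.000000, DF = 0.926337, PV = 37.053471
  t = 3.0000: CF_t = 40.000000, DF = 0.891566, PV = 35.662628
  t = 4.0000: CF_t = 40.000000, DF = 0.858100, PV = 34.323993
  t = 5.0000: CF_t = 40.000000, DF = 0.825890, PV = 33.035604
  t = 6.0000: CF_t = 40.000000, DF = 0.794889, PV = 31.795577
  t = 7.0000: CF_t = 40.000000, DF = 0.765052, PV = 30.602095
  t = 8.0000: CF_t = 40.000000, DF = 0.736335, PV = 29.453412
  t = 9.0000: CF_t = 40.000000, DF = 0.708696, PV = 28.347846
  t = 10.0000: CF_t = 1040.000000, DF = 0.682094, PV = 709.378242
Price P = sum_t PV_t = 1008.151424
First compute Macaulay numerator sum_t t * PV_t:
  t * PV_t at t = 1.0000: 38.498556
  t * PV_t at t = 2.0000: 74.106942
  t * PV_t at t = 3.0000: 106.987885
  t * PV_t at t = 4.0000: 137.295971
  t * PV_t at t = 5.0000: 165.178021
  t * PV_t at t = 6.0000: 190.773460
  t * PV_t at t = 7.0000: 214.214665
  t * PV_t at t = 8.0000: 235.627295
  t * PV_t at t = 9.0000: 255.130613
  t * PV_t at t = 10.0000: 7093.782421
Macaulay duration D = 8511.595829 / 1008.151424 = 8.442775
Modified duration = D / (1 + y/m) = 8.442775 / (1 + 0.039000) = 8.125866


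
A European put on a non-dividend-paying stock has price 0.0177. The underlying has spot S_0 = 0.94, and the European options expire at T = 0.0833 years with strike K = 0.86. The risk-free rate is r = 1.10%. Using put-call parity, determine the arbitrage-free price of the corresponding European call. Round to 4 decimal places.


Put-call parity: C - P = S_0 * exp(-qT) - K * exp(-rT).
S_0 * exp(-qT) = 0.9400 * 1.00000000 = 0.94000000
K * exp(-rT) = 0.8600 * 0.99908412 = 0.85921234
C = P + S*exp(-qT) - K*exp(-rT)
C = 0.0177 + 0.94000000 - 0.85921234 = 0.0985

Answer: Call price = 0.0985


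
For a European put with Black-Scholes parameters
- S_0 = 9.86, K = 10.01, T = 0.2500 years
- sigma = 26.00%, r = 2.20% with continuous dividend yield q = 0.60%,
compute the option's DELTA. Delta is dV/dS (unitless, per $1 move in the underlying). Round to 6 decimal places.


d1 = -0.0203724978; d2 = -0.1503724978
phi(d1) = 0.3988595008; exp(-qT) = 0.9985011244; exp(-rT) = 0.9945150973
N(-d1) = 0.5081268886
Delta = -exp(-qT) * N(-d1) = -0.9985011244 * 0.5081268886 = -0.507365

Answer: Delta = -0.507365


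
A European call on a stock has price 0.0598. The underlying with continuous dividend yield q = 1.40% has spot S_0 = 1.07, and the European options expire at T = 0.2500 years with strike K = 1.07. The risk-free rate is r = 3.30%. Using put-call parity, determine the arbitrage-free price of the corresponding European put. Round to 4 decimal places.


Answer: Put price = 0.0547

Derivation:
Put-call parity: C - P = S_0 * exp(-qT) - K * exp(-rT).
S_0 * exp(-qT) = 1.0700 * 0.99650612 = 1.06626155
K * exp(-rT) = 1.0700 * 0.99178394 = 1.06120881
P = C - S*exp(-qT) + K*exp(-rT)
P = 0.0598 - 1.06626155 + 1.06120881 = 0.0547


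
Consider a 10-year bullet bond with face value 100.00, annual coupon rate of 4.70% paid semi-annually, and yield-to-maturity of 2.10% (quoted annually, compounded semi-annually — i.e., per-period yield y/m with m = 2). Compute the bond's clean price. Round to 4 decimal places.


Answer: Price = 123.3415

Derivation:
Coupon per period c = face * coupon_rate / m = 2.350000
Periods per year m = 2; per-period yield y/m = 0.010500
Number of cashflows N = 20
Cashflows (t years, CF_t, discount factor 1/(1+y/m)^(m*t), PV):
  t = 0.5000: CF_t = 2.350000, DF = 0.989609, PV = 2.325581
  t = 1.0000: CF_t = 2.350000, DF = 0.979326, PV = 2.301417
  t = 1.5000: CF_t = 2.350000, DF = 0.969150, PV = 2.277503
  t = 2.0000: CF_t = 2.350000, DF = 0.959080, PV = 2.253837
  t = 2.5000: CF_t = 2.350000, DF = 0.949114, PV = 2.230418
  t = 3.0000: CF_t = 2.350000, DF = 0.939252, PV = 2.207242
  t = 3.5000: CF_t = 2.350000, DF = 0.929492, PV = 2.184307
  t = 4.0000: CF_t = 2.350000, DF = 0.919834, PV = 2.161610
  t = 4.5000: CF_t = 2.350000, DF = 0.910276, PV = 2.139149
  t = 5.0000: CF_t = 2.350000, DF = 0.900818, PV = 2.116921
  t = 5.5000: CF_t = 2.350000, DF = 0.891457, PV = 2.094924
  t = 6.0000: CF_t = 2.350000, DF = 0.882194, PV = 2.073156
  t = 6.5000: CF_t = 2.350000, DF = 0.873027, PV = 2.051614
  t = 7.0000: CF_t = 2.350000, DF = 0.863956, PV = 2.030296
  t = 7.5000: CF_t = 2.350000, DF = 0.854979, PV = 2.009200
  t = 8.0000: CF_t = 2.350000, DF = 0.846095, PV = 1.988322
  t = 8.5000: CF_t = 2.350000, DF = 0.837303, PV = 1.967662
  t = 9.0000: CF_t = 2.350000, DF = 0.828603, PV = 1.947216
  t = 9.5000: CF_t = 2.350000, DF = 0.819993, PV = 1.926983
  t = 10.0000: CF_t = 102.350000, DF = 0.811472, PV = 83.054179
Price P = sum_t PV_t = 123.341538


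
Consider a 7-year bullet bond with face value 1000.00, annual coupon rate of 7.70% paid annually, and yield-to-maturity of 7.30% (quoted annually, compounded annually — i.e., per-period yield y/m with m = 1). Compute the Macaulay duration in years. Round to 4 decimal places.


Coupon per period c = face * coupon_rate / m = 77.000000
Periods per year m = 1; per-period yield y/m = 0.073000
Number of cashflows N = 7
Cashflows (t years, CF_t, discount factor 1/(1+y/m)^(m*t), PV):
  t = 1.0000: CF_t = 77.000000, DF = 0.931966, PV = 71.761417
  t = 2.0000: CF_t = 77.000000, DF = 0.868561, PV = 66.879233
  t = 3.0000: CF_t = 77.000000, DF = 0.809470, PV = 62.329201
  t = 4.0000: CF_t = 77.000000, DF = 0.754399, PV = 58.088724
  t = 5.0000: CF_t = 77.000000, DF = 0.703075, PV = 54.136742
  t = 6.0000: CF_t = 77.000000, DF = 0.655242, PV = 50.453627
  t = 7.0000: CF_t = 1077.000000, DF = 0.610663, PV = 657.684565
Price P = sum_t PV_t = 1021.333508
Macaulay numerator sum_t t * PV_t:
  t * PV_t at t = 1.0000: 71.761417
  t * PV_t at t = 2.0000: 133.758465
  t * PV_t at t = 3.0000: 186.987603
  t * PV_t at t = 4.0000: 232.354896
  t * PV_t at t = 5.0000: 270.683710
  t * PV_t at t = 6.0000: 302.721763
  t * PV_t at t = 7.0000: 4603.791954
Macaulay duration D = (sum_t t * PV_t) / P = 5802.059807 / 1021.333508 = 5.680867

Answer: Macaulay duration = 5.6809 years


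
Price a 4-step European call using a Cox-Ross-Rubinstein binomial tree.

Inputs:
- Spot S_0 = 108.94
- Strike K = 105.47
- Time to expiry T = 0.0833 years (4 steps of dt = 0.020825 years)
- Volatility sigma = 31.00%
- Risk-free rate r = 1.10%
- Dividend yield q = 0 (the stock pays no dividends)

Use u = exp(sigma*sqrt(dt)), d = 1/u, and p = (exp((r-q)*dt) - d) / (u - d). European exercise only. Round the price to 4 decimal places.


dt = T/N = 0.020825
u = exp(sigma*sqrt(dt)) = 1.045751; d = 1/u = 0.956250
p = (exp((r-q)*dt) - d) / (u - d) = 0.491378
Discount per step: exp(-r*dt) = 0.999771
Stock lattice S(k, i) with i counting down-moves:
  k=0: S(0,0) = 108.9400
  k=1: S(1,0) = 113.9242; S(1,1) = 104.1739
  k=2: S(2,0) = 119.1364; S(2,1) = 108.9400; S(2,2) = 99.6163
  k=3: S(3,0) = 124.5870; S(3,1) = 113.9242; S(3,2) = 104.1739; S(3,3) = 95.2581
  k=4: S(4,0) = 130.2870; S(4,1) = 119.1364; S(4,2) = 108.9400; S(4,3) = 99.6163; S(4,4) = 91.0906
Terminal payoffs V(N, i) = max(S_T - K, 0):
  V(4,0) = 24.817045; V(4,1) = 13.666353; V(4,2) = 3.470000; V(4,3) = 0.000000; V(4,4) = 0.000000
Backward induction: V(k, i) = exp(-r*dt) * [p * V(k+1, i) + (1-p) * V(k+1, i+1)].
  V(3,0) = exp(-r*dt) * [p*24.817045 + (1-p)*13.666353] = 19.141169
  V(3,1) = exp(-r*dt) * [p*13.666353 + (1-p)*3.470000] = 8.478318
  V(3,2) = exp(-r*dt) * [p*3.470000 + (1-p)*0.000000] = 1.704690
  V(3,3) = exp(-r*dt) * [p*0.000000 + (1-p)*0.000000] = 0.000000
  V(2,0) = exp(-r*dt) * [p*19.141169 + (1-p)*8.478318] = 13.714663
  V(2,1) = exp(-r*dt) * [p*8.478318 + (1-p)*1.704690] = 5.031947
  V(2,2) = exp(-r*dt) * [p*1.704690 + (1-p)*0.000000] = 0.837455
  V(1,0) = exp(-r*dt) * [p*13.714663 + (1-p)*5.031947] = 9.296310
  V(1,1) = exp(-r*dt) * [p*5.031947 + (1-p)*0.837455] = 2.897871
  V(0,0) = exp(-r*dt) * [p*9.296310 + (1-p)*2.897871] = 6.040537

Answer: Price = V(0,0) = 6.0405


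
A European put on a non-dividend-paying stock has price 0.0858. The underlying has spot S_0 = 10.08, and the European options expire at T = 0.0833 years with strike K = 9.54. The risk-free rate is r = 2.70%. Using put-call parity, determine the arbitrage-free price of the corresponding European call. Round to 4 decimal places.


Answer: Call price = 0.6472

Derivation:
Put-call parity: C - P = S_0 * exp(-qT) - K * exp(-rT).
S_0 * exp(-qT) = 10.0800 * 1.00000000 = 10.08000000
K * exp(-rT) = 9.5400 * 0.99775343 = 9.51856770
C = P + S*exp(-qT) - K*exp(-rT)
C = 0.0858 + 10.08000000 - 9.51856770 = 0.6472


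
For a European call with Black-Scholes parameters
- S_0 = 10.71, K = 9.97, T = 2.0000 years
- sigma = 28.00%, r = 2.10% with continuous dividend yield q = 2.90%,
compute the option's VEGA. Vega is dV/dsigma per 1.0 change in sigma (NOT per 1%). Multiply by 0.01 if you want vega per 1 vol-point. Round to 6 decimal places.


Answer: Vega = 5.384678

Derivation:
d1 = 0.3383942851; d2 = -0.0575855123
phi(d1) = 0.3767423001; exp(-qT) = 0.9436499474; exp(-rT) = 0.9588697806
Vega = S * exp(-qT) * phi(d1) * sqrt(T) = 10.7100 * 0.9436499474 * 0.3767423001 * 1.4142135624 = 5.384678


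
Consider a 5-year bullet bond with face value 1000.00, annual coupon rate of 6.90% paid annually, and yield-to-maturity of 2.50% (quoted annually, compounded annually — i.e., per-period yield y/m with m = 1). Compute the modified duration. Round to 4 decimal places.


Coupon per period c = face * coupon_rate / m = 69.000000
Periods per year m = 1; per-period yield y/m = 0.025000
Number of cashflows N = 5
Cashflows (t years, CF_t, discount factor 1/(1+y/m)^(m*t), PV):
  t = 1.0000: CF_t = 69.000000, DF = 0.975610, PV = 67.317073
  t = 2.0000: CF_t = 69.000000, DF = 0.951814, PV = 65.675193
  t = 3.0000: CF_t = 69.000000, DF = 0.928599, PV = 64.073359
  t = 4.0000: CF_t = 69.000000, DF = 0.905951, PV = 62.510594
  t = 5.0000: CF_t = 1069.000000, DF = 0.883854, PV = 944.840233
Price P = sum_t PV_t = 1204.416454
First compute Macaulay numerator sum_t t * PV_t:
  t * PV_t at t = 1.0000: 67.317073
  t * PV_t at t = 2.0000: 131.350387
  t * PV_t at t = 3.0000: 192.220078
  t * PV_t at t = 4.0000: 250.042378
  t * PV_t at t = 5.0000: 4724.201167
Macaulay duration D = 5365.131083 / 1204.416454 = 4.454548
Modified duration = D / (1 + y/m) = 4.454548 / (1 + 0.025000) = 4.345901

Answer: Modified duration = 4.3459


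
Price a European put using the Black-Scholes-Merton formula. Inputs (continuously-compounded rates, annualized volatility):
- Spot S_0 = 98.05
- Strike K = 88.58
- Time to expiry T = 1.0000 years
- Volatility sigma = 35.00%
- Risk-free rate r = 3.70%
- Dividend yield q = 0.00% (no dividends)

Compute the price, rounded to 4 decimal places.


d1 = (ln(S/K) + (r - q + 0.5*sigma^2) * T) / (sigma * sqrt(T)) = 0.57091844
d2 = d1 - sigma * sqrt(T) = 0.22091844
exp(-rT) = 0.96367614; exp(-qT) = 1.00000000
P = K * exp(-rT) * N(-d2) - S_0 * exp(-qT) * N(-d1)
N(-d1) = 0.28402747; N(-d2) = 0.41257797
P = 88.5800 * 0.96367614 * 0.41257797 - 98.0500 * 1.00000000 * 0.28402747 = 7.3698

Answer: Price = 7.3698


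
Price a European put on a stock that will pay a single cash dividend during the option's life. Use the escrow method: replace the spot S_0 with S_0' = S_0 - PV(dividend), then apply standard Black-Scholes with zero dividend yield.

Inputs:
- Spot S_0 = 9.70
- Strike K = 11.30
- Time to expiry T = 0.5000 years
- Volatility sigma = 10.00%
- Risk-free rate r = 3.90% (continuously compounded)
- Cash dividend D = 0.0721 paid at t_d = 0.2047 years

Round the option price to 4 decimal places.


Answer: Price = 1.4597

Derivation:
PV(D) = D * exp(-r * t_d) = 0.0721 * 0.99204848 = 0.07152670
S_0' = S_0 - PV(D) = 9.7000 - 0.07152670 = 9.62847330
d1 = (ln(S_0'/K) + (r + sigma^2/2)*T) / (sigma*sqrt(T)) = -1.95271848
d2 = d1 - sigma*sqrt(T) = -2.02342916
exp(-rT) = 0.98068890
N(-d1) = 0.97457352; N(-d2) = 0.97848554
P = K * exp(-rT) * N(-d2) - S_0' * N(-d1) = 11.3000 * 0.98068890 * 0.97848554 - 9.62847330 * 0.97457352 = 1.4597


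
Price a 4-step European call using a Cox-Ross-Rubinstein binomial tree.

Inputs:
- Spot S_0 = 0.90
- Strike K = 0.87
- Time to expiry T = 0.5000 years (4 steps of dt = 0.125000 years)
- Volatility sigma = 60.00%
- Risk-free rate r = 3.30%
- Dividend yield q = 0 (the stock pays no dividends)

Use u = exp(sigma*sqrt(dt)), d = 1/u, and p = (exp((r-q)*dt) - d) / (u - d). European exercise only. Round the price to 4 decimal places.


Answer: Price = V(0,0) = 0.1667

Derivation:
dt = T/N = 0.125000
u = exp(sigma*sqrt(dt)) = 1.236311; d = 1/u = 0.808858
p = (exp((r-q)*dt) - d) / (u - d) = 0.456835
Discount per step: exp(-r*dt) = 0.995883
Stock lattice S(k, i) with i counting down-moves:
  k=0: S(0,0) = 0.9000
  k=1: S(1,0) = 1.1127; S(1,1) = 0.7280
  k=2: S(2,0) = 1.3756; S(2,1) = 0.9000; S(2,2) = 0.5888
  k=3: S(3,0) = 1.7007; S(3,1) = 1.1127; S(3,2) = 0.7280; S(3,3) = 0.4763
  k=4: S(4,0) = 2.1026; S(4,1) = 1.3756; S(4,2) = 0.9000; S(4,3) = 0.5888; S(4,4) = 0.3852
Terminal payoffs V(N, i) = max(S_T - K, 0):
  V(4,0) = 1.232585; V(4,1) = 0.505619; V(4,2) = 0.030000; V(4,3) = 0.000000; V(4,4) = 0.000000
Backward induction: V(k, i) = exp(-r*dt) * [p * V(k+1, i) + (1-p) * V(k+1, i+1)].
  V(3,0) = exp(-r*dt) * [p*1.232585 + (1-p)*0.505619] = 0.834274
  V(3,1) = exp(-r*dt) * [p*0.505619 + (1-p)*0.030000] = 0.246261
  V(3,2) = exp(-r*dt) * [p*0.030000 + (1-p)*0.000000] = 0.013649
  V(3,3) = exp(-r*dt) * [p*0.000000 + (1-p)*0.000000] = 0.000000
  V(2,0) = exp(-r*dt) * [p*0.834274 + (1-p)*0.246261] = 0.512767
  V(2,1) = exp(-r*dt) * [p*0.246261 + (1-p)*0.013649] = 0.119421
  V(2,2) = exp(-r*dt) * [p*0.013649 + (1-p)*0.000000] = 0.006210
  V(1,0) = exp(-r*dt) * [p*0.512767 + (1-p)*0.119421] = 0.297884
  V(1,1) = exp(-r*dt) * [p*0.119421 + (1-p)*0.006210] = 0.057690
  V(0,0) = exp(-r*dt) * [p*0.297884 + (1-p)*0.057690] = 0.166730


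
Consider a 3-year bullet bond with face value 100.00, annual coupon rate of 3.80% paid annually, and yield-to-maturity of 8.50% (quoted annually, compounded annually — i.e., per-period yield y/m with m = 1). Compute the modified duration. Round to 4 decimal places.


Coupon per period c = face * coupon_rate / m = 3.800000
Periods per year m = 1; per-period yield y/m = 0.085000
Number of cashflows N = 3
Cashflows (t years, CF_t, discount factor 1/(1+y/m)^(m*t), PV):
  t = 1.0000: CF_t = 3.800000, DF = 0.921659, PV = 3.502304
  t = 2.0000: CF_t = 3.800000, DF = 0.849455, PV = 3.227930
  t = 3.0000: CF_t = 103.800000, DF = 0.782908, PV = 81.265861
Price P = sum_t PV_t = 87.996095
First compute Macaulay numerator sum_t t * PV_t:
  t * PV_t at t = 1.0000: 3.502304
  t * PV_t at t = 2.0000: 6.455860
  t * PV_t at t = 3.0000: 243.797582
Macaulay duration D = 253.755746 / 87.996095 = 2.883716
Modified duration = D / (1 + y/m) = 2.883716 / (1 + 0.085000) = 2.657803

Answer: Modified duration = 2.6578


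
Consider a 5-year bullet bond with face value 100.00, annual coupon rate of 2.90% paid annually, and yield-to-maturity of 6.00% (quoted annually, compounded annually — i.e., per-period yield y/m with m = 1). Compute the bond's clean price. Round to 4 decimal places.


Coupon per period c = face * coupon_rate / m = 2.900000
Periods per year m = 1; per-period yield y/m = 0.060000
Number of cashflows N = 5
Cashflows (t years, CF_t, discount factor 1/(1+y/m)^(m*t), PV):
  t = 1.0000: CF_t = 2.900000, DF = 0.943396, PV = 2.735849
  t = 2.0000: CF_t = 2.900000, DF = 0.889996, PV = 2.580990
  t = 3.0000: CF_t = 2.900000, DF = 0.839619, PV = 2.434896
  t = 4.0000: CF_t = 2.900000, DF = 0.792094, PV = 2.297072
  t = 5.0000: CF_t = 102.900000, DF = 0.747258, PV = 76.892866
Price P = sum_t PV_t = 86.941672

Answer: Price = 86.9417


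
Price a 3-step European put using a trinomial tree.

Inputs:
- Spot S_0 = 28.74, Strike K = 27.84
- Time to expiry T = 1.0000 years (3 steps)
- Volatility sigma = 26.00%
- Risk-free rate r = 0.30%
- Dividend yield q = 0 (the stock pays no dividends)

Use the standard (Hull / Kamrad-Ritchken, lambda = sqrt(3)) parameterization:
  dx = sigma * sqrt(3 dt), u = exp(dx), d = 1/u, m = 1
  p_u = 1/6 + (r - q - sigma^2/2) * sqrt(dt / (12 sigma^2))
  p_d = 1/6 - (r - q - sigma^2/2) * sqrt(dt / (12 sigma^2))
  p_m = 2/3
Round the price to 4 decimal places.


Answer: Price = V(0,0) = 2.3341

Derivation:
dt = T/N = 0.333333; dx = sigma*sqrt(3*dt) = 0.260000
u = exp(dx) = 1.296930; d = 1/u = 0.771052
p_u = 0.146923, p_m = 0.666667, p_d = 0.186410
Discount per step: exp(-r*dt) = 0.999000
Stock lattice S(k, j) with j the centered position index:
  k=0: S(0,+0) = 28.7400
  k=1: S(1,-1) = 22.1600; S(1,+0) = 28.7400; S(1,+1) = 37.2738
  k=2: S(2,-2) = 17.0865; S(2,-1) = 22.1600; S(2,+0) = 28.7400; S(2,+1) = 37.2738; S(2,+2) = 48.3415
  k=3: S(3,-3) = 13.1746; S(3,-2) = 17.0865; S(3,-1) = 22.1600; S(3,+0) = 28.7400; S(3,+1) = 37.2738; S(3,+2) = 48.3415; S(3,+3) = 62.6955
Terminal payoffs V(N, j) = max(K - S_T, 0):
  V(3,-3) = 14.665411; V(3,-2) = 10.753479; V(3,-1) = 5.679977; V(3,+0) = 0.000000; V(3,+1) = 0.000000; V(3,+2) = 0.000000; V(3,+3) = 0.000000
Backward induction: V(k, j) = exp(-r*dt) * [p_u * V(k+1, j+1) + p_m * V(k+1, j) + p_d * V(k+1, j-1)]
  V(2,-2) = exp(-r*dt) * [p_u*5.679977 + p_m*10.753479 + p_d*14.665411] = 10.726557
  V(2,-1) = exp(-r*dt) * [p_u*0.000000 + p_m*5.679977 + p_d*10.753479] = 5.785422
  V(2,+0) = exp(-r*dt) * [p_u*0.000000 + p_m*0.000000 + p_d*5.679977] = 1.057748
  V(2,+1) = exp(-r*dt) * [p_u*0.000000 + p_m*0.000000 + p_d*0.000000] = 0.000000
  V(2,+2) = exp(-r*dt) * [p_u*0.000000 + p_m*0.000000 + p_d*0.000000] = 0.000000
  V(1,-1) = exp(-r*dt) * [p_u*1.057748 + p_m*5.785422 + p_d*10.726557] = 6.005887
  V(1,+0) = exp(-r*dt) * [p_u*0.000000 + p_m*1.057748 + p_d*5.785422] = 1.781844
  V(1,+1) = exp(-r*dt) * [p_u*0.000000 + p_m*0.000000 + p_d*1.057748] = 0.196978
  V(0,+0) = exp(-r*dt) * [p_u*0.196978 + p_m*1.781844 + p_d*6.005887] = 2.334061


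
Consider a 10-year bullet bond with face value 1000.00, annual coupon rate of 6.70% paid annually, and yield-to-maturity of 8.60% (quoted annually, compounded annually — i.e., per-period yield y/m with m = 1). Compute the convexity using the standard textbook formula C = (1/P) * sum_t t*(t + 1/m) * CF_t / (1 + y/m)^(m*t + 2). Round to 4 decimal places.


Answer: Convexity = 61.9595

Derivation:
Coupon per period c = face * coupon_rate / m = 67.000000
Periods per year m = 1; per-period yield y/m = 0.086000
Number of cashflows N = 10
Cashflows (t years, CF_t, discount factor 1/(1+y/m)^(m*t), PV):
  t = 1.0000: CF_t = 67.000000, DF = 0.920810, PV = 61.694291
  t = 2.0000: CF_t = 67.000000, DF = 0.847892, PV = 56.808739
  t = 3.0000: CF_t = 67.000000, DF = 0.780747, PV = 52.310073
  t = 4.0000: CF_t = 67.000000, DF = 0.718920, PV = 48.167655
  t = 5.0000: CF_t = 67.000000, DF = 0.661989, PV = 44.353273
  t = 6.0000: CF_t = 67.000000, DF = 0.609566, PV = 40.840951
  t = 7.0000: CF_t = 67.000000, DF = 0.561295, PV = 37.606769
  t = 8.0000: CF_t = 67.000000, DF = 0.516846, PV = 34.628701
  t = 9.0000: CF_t = 67.000000, DF = 0.475917, PV = 31.886465
  t = 10.0000: CF_t = 1067.000000, DF = 0.438230, PV = 467.591025
Price P = sum_t PV_t = 875.887944
Convexity numerator sum_t t*(t + 1/m) * CF_t / (1+y/m)^(m*t + 2):
  t = 1.0000: term = 104.620146
  t = 2.0000: term = 289.005929
  t = 3.0000: term = 532.239279
  t = 4.0000: term = 816.819029
  t = 5.0000: term = 1128.203079
  t = 6.0000: term = 1454.405443
  t = 7.0000: term = 1785.642041
  t = 8.0000: term = 2114.019780
  t = 9.0000: term = 2433.264020
  t = 10.0000: term = 43611.316960
Convexity = (1/P) * sum = 54269.535707 / 875.887944 = 61.959451


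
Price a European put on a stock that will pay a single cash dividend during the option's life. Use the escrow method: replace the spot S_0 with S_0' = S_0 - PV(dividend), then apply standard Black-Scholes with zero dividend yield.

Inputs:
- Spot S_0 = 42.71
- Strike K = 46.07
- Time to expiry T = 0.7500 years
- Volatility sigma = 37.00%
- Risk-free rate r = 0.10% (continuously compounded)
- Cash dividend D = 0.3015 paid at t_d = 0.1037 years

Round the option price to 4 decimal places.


PV(D) = D * exp(-r * t_d) = 0.3015 * 0.99989631 = 0.30146874
S_0' = S_0 - PV(D) = 42.7100 - 0.30146874 = 42.40853126
d1 = (ln(S_0'/K) + (r + sigma^2/2)*T) / (sigma*sqrt(T)) = -0.09588673
d2 = d1 - sigma*sqrt(T) = -0.41631613
exp(-rT) = 0.99925028
N(-d1) = 0.53819473; N(-d2) = 0.66141065
P = K * exp(-rT) * N(-d2) - S_0' * N(-d1) = 46.0700 * 0.99925028 * 0.66141065 - 42.40853126 * 0.53819473 = 7.6243

Answer: Price = 7.6243


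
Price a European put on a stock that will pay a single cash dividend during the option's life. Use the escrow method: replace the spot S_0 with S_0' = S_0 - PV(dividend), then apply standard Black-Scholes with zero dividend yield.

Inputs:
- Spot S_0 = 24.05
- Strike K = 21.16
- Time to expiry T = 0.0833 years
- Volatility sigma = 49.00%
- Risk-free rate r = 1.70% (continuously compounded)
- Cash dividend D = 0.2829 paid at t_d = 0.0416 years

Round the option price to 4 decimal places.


Answer: Price = 0.3596

Derivation:
PV(D) = D * exp(-r * t_d) = 0.2829 * 0.99929305 = 0.28270000
S_0' = S_0 - PV(D) = 24.0500 - 0.28270000 = 23.76730000
d1 = (ln(S_0'/K) + (r + sigma^2/2)*T) / (sigma*sqrt(T)) = 0.90236224
d2 = d1 - sigma*sqrt(T) = 0.76093971
exp(-rT) = 0.99858490
N(-d1) = 0.18343224; N(-d2) = 0.22334654
P = K * exp(-rT) * N(-d2) - S_0' * N(-d1) = 21.1600 * 0.99858490 * 0.22334654 - 23.76730000 * 0.18343224 = 0.3596


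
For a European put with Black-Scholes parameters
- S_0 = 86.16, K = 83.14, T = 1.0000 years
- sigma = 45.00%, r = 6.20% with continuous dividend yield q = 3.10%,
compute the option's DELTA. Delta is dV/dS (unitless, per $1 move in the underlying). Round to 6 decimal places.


Answer: Delta = -0.343687

Derivation:
d1 = 0.3731779978; d2 = -0.0768220022
phi(d1) = 0.3721086333; exp(-qT) = 0.9694755731; exp(-rT) = 0.9398828868
N(-d1) = 0.3545079853
Delta = -exp(-qT) * N(-d1) = -0.9694755731 * 0.3545079853 = -0.343687


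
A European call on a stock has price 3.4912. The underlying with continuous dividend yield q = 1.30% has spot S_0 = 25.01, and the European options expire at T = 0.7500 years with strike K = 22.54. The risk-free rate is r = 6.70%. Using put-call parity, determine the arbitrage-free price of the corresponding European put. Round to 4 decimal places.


Put-call parity: C - P = S_0 * exp(-qT) - K * exp(-rT).
S_0 * exp(-qT) = 25.0100 * 0.99029738 = 24.76733740
K * exp(-rT) = 22.5400 * 0.95099165 = 21.43535172
P = C - S*exp(-qT) + K*exp(-rT)
P = 3.4912 - 24.76733740 + 21.43535172 = 0.1592

Answer: Put price = 0.1592


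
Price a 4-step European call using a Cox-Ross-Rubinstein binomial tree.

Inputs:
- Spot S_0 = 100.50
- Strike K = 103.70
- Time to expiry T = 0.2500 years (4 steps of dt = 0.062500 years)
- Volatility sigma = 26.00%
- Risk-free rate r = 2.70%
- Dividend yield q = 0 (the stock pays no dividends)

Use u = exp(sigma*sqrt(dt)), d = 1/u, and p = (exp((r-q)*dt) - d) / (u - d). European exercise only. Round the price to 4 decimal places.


Answer: Price = V(0,0) = 4.2463

Derivation:
dt = T/N = 0.062500
u = exp(sigma*sqrt(dt)) = 1.067159; d = 1/u = 0.937067
p = (exp((r-q)*dt) - d) / (u - d) = 0.496738
Discount per step: exp(-r*dt) = 0.998314
Stock lattice S(k, i) with i counting down-moves:
  k=0: S(0,0) = 100.5000
  k=1: S(1,0) = 107.2495; S(1,1) = 94.1753
  k=2: S(2,0) = 114.4523; S(2,1) = 100.5000; S(2,2) = 88.2486
  k=3: S(3,0) = 122.1388; S(3,1) = 107.2495; S(3,2) = 94.1753; S(3,3) = 82.6949
  k=4: S(4,0) = 130.3415; S(4,1) = 114.4523; S(4,2) = 100.5000; S(4,3) = 88.2486; S(4,4) = 77.4907
Terminal payoffs V(N, i) = max(S_T - K, 0):
  V(4,0) = 26.641474; V(4,1) = 10.752253; V(4,2) = 0.000000; V(4,3) = 0.000000; V(4,4) = 0.000000
Backward induction: V(k, i) = exp(-r*dt) * [p * V(k+1, i) + (1-p) * V(k+1, i+1)].
  V(3,0) = exp(-r*dt) * [p*26.641474 + (1-p)*10.752253] = 18.613600
  V(3,1) = exp(-r*dt) * [p*10.752253 + (1-p)*0.000000] = 5.332050
  V(3,2) = exp(-r*dt) * [p*0.000000 + (1-p)*0.000000] = 0.000000
  V(3,3) = exp(-r*dt) * [p*0.000000 + (1-p)*0.000000] = 0.000000
  V(2,0) = exp(-r*dt) * [p*18.613600 + (1-p)*5.332050] = 11.909391
  V(2,1) = exp(-r*dt) * [p*5.332050 + (1-p)*0.000000] = 2.644168
  V(2,2) = exp(-r*dt) * [p*0.000000 + (1-p)*0.000000] = 0.000000
  V(1,0) = exp(-r*dt) * [p*11.909391 + (1-p)*2.644168] = 7.234341
  V(1,1) = exp(-r*dt) * [p*2.644168 + (1-p)*0.000000] = 1.311245
  V(0,0) = exp(-r*dt) * [p*7.234341 + (1-p)*1.311245] = 4.246302


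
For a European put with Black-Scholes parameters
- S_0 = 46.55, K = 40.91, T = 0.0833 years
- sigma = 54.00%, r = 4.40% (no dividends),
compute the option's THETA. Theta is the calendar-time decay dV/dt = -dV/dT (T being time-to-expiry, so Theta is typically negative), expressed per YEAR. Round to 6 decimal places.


Answer: Theta = -10.878794

Derivation:
d1 = 0.9301229144; d2 = 0.7742695217
phi(d1) = 0.2588509537; exp(-qT) = 1.0000000000; exp(-rT) = 0.9963415086
Theta = -S*exp(-qT)*phi(d1)*sigma/(2*sqrt(T)) + r*K*exp(-rT)*N(-d2) - q*S*exp(-qT)*N(-d1)
N(-d1) = 0.1761537239; N(-d2) = 0.2193857117; sqrt(T) = 0.2886173938
Term 1 = -46.5500 * 1.0000000000 * 0.2588509537 * 0.5400 / (2 * 0.2886173938) = -11.2722527521
Term 2 = 0.0440 * 40.9100 * 0.9963415086 * 0.2193857117 = 0.3934583071
Term 3 = 0 (no dividend yield, q = 0)
Theta = -11.2722527521 + (0.3934583071) + (0.0000000000) = -10.878794


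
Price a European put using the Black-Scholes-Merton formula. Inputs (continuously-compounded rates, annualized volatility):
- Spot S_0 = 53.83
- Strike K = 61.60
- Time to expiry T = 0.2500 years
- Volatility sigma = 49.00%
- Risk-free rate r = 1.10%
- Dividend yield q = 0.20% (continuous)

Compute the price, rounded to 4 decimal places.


d1 = (ln(S/K) + (r - q + 0.5*sigma^2) * T) / (sigma * sqrt(T)) = -0.41864669
d2 = d1 - sigma * sqrt(T) = -0.66364669
exp(-rT) = 0.99725378; exp(-qT) = 0.99950012
P = K * exp(-rT) * N(-d2) - S_0 * exp(-qT) * N(-d1)
N(-d1) = 0.66226282; N(-d2) = 0.74654177
P = 61.6000 * 0.99725378 * 0.74654177 - 53.8300 * 0.99950012 * 0.66226282 = 10.2289

Answer: Price = 10.2289


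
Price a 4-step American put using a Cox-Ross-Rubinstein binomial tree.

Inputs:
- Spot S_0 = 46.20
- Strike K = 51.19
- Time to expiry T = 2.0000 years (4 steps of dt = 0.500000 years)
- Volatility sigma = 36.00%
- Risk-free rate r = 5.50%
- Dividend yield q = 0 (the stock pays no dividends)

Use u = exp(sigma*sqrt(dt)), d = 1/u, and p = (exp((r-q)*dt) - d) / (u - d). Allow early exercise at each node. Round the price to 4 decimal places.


dt = T/N = 0.500000
u = exp(sigma*sqrt(dt)) = 1.289892; d = 1/u = 0.775259
p = (exp((r-q)*dt) - d) / (u - d) = 0.490879
Discount per step: exp(-r*dt) = 0.972875
Stock lattice S(k, i) with i counting down-moves:
  k=0: S(0,0) = 46.2000
  k=1: S(1,0) = 59.5930; S(1,1) = 35.8170
  k=2: S(2,0) = 76.8685; S(2,1) = 46.2000; S(2,2) = 27.7674
  k=3: S(3,0) = 99.1521; S(3,1) = 59.5930; S(3,2) = 35.8170; S(3,3) = 21.5269
  k=4: S(4,0) = 127.8955; S(4,1) = 76.8685; S(4,2) = 46.2000; S(4,3) = 27.7674; S(4,4) = 16.6889
Terminal payoffs V(N, i) = max(K - S_T, 0):
  V(4,0) = 0.000000; V(4,1) = 0.000000; V(4,2) = 4.990000; V(4,3) = 23.422593; V(4,4) = 34.501063
Backward induction: V(k, i) = exp(-r*dt) * [p * V(k+1, i) + (1-p) * V(k+1, i+1)]; then take max(V_cont, immediate exercise) for American.
  V(3,0) = exp(-r*dt) * [p*0.000000 + (1-p)*0.000000] = 0.000000; exercise = 0.000000; V(3,0) = max -> 0.000000
  V(3,1) = exp(-r*dt) * [p*0.000000 + (1-p)*4.990000] = 2.471599; exercise = 0.000000; V(3,1) = max -> 2.471599
  V(3,2) = exp(-r*dt) * [p*4.990000 + (1-p)*23.422593] = 13.984501; exercise = 15.373046; V(3,2) = max -> 15.373046
  V(3,3) = exp(-r*dt) * [p*23.422593 + (1-p)*34.501063] = 28.274530; exercise = 29.663075; V(3,3) = max -> 29.663075
  V(2,0) = exp(-r*dt) * [p*0.000000 + (1-p)*2.471599] = 1.224209; exercise = 0.000000; V(2,0) = max -> 1.224209
  V(2,1) = exp(-r*dt) * [p*2.471599 + (1-p)*15.373046] = 8.794778; exercise = 4.990000; V(2,1) = max -> 8.794778
  V(2,2) = exp(-r*dt) * [p*15.373046 + (1-p)*29.663075] = 22.034048; exercise = 23.422593; V(2,2) = max -> 23.422593
  V(1,0) = exp(-r*dt) * [p*1.224209 + (1-p)*8.794778] = 4.940784; exercise = 0.000000; V(1,0) = max -> 4.940784
  V(1,1) = exp(-r*dt) * [p*8.794778 + (1-p)*23.422593] = 15.801527; exercise = 15.373046; V(1,1) = max -> 15.801527
  V(0,0) = exp(-r*dt) * [p*4.940784 + (1-p)*15.801527] = 10.186203; exercise = 4.990000; V(0,0) = max -> 10.186203

Answer: Price = V(0,0) = 10.1862


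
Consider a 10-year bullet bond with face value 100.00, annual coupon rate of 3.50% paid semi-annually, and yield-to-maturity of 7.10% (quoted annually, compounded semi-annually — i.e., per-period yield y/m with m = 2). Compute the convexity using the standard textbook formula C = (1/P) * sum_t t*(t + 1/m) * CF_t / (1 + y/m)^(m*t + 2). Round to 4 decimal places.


Answer: Convexity = 75.4021

Derivation:
Coupon per period c = face * coupon_rate / m = 1.750000
Periods per year m = 2; per-period yield y/m = 0.035500
Number of cashflows N = 20
Cashflows (t years, CF_t, discount factor 1/(1+y/m)^(m*t), PV):
  t = 0.5000: CF_t = 1.750000, DF = 0.965717, PV = 1.690005
  t = 1.0000: CF_t = 1.750000, DF = 0.932609, PV = 1.632066
  t = 1.5000: CF_t = 1.750000, DF = 0.900637, PV = 1.576114
  t = 2.0000: CF_t = 1.750000, DF = 0.869760, PV = 1.522081
  t = 2.5000: CF_t = 1.750000, DF = 0.839942, PV = 1.469899
  t = 3.0000: CF_t = 1.750000, DF = 0.811147, PV = 1.419507
  t = 3.5000: CF_t = 1.750000, DF = 0.783338, PV = 1.370842
  t = 4.0000: CF_t = 1.750000, DF = 0.756483, PV = 1.323845
  t = 4.5000: CF_t = 1.750000, DF = 0.730549, PV = 1.278460
  t = 5.0000: CF_t = 1.750000, DF = 0.705503, PV = 1.234631
  t = 5.5000: CF_t = 1.750000, DF = 0.681316, PV = 1.192304
  t = 6.0000: CF_t = 1.750000, DF = 0.657959, PV = 1.151428
  t = 6.5000: CF_t = 1.750000, DF = 0.635402, PV = 1.111954
  t = 7.0000: CF_t = 1.750000, DF = 0.613619, PV = 1.073833
  t = 7.5000: CF_t = 1.750000, DF = 0.592582, PV = 1.037018
  t = 8.0000: CF_t = 1.750000, DF = 0.572267, PV = 1.001466
  t = 8.5000: CF_t = 1.750000, DF = 0.552648, PV = 0.967133
  t = 9.0000: CF_t = 1.750000, DF = 0.533701, PV = 0.933977
  t = 9.5000: CF_t = 1.750000, DF = 0.515404, PV = 0.901958
  t = 10.0000: CF_t = 101.750000, DF = 0.497735, PV = 50.644508
Price P = sum_t PV_t = 74.533028
Convexity numerator sum_t t*(t + 1/m) * CF_t / (1+y/m)^(m*t + 2):
  t = 0.5000: term = 0.788057
  t = 1.0000: term = 2.283121
  t = 1.5000: term = 4.409697
  t = 2.0000: term = 7.097533
  t = 2.5000: term = 10.281313
  t = 3.0000: term = 13.900375
  t = 3.5000: term = 17.898439
  t = 4.0000: term = 22.223350
  t = 4.5000: term = 26.826835
  t = 5.0000: term = 31.664272
  t = 5.5000: term = 36.694472
  t = 6.0000: term = 41.879473
  t = 6.5000: term = 47.184341
  t = 7.0000: term = 52.576988
  t = 7.5000: term = 58.027992
  t = 8.0000: term = 63.510437
  t = 8.5000: term = 68.999751
  t = 9.0000: term = 74.473557
  t = 9.5000: term = 79.911537
  t = 10.0000: term = 4959.312165
Convexity = (1/P) * sum = 5619.943707 / 74.533028 = 75.402058


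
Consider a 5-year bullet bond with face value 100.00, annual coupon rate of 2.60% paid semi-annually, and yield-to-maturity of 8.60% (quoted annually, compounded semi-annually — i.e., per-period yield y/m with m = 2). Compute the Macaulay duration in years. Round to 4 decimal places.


Coupon per period c = face * coupon_rate / m = 1.300000
Periods per year m = 2; per-period yield y/m = 0.043000
Number of cashflows N = 10
Cashflows (t years, CF_t, discount factor 1/(1+y/m)^(m*t), PV):
  t = 0.5000: CF_t = 1.300000, DF = 0.958773, PV = 1.246405
  t = 1.0000: CF_t = 1.300000, DF = 0.919245, PV = 1.195019
  t = 1.5000: CF_t = 1.300000, DF = 0.881347, PV = 1.145751
  t = 2.0000: CF_t = 1.300000, DF = 0.845012, PV = 1.098515
  t = 2.5000: CF_t = 1.300000, DF = 0.810174, PV = 1.053227
  t = 3.0000: CF_t = 1.300000, DF = 0.776773, PV = 1.009805
  t = 3.5000: CF_t = 1.300000, DF = 0.744749, PV = 0.968174
  t = 4.0000: CF_t = 1.300000, DF = 0.714045, PV = 0.928258
  t = 4.5000: CF_t = 1.300000, DF = 0.684607, PV = 0.889989
  t = 5.0000: CF_t = 101.300000, DF = 0.656382, PV = 66.491535
Price P = sum_t PV_t = 76.026678
Macaulay numerator sum_t t * PV_t:
  t * PV_t at t = 0.5000: 0.623202
  t * PV_t at t = 1.0000: 1.195019
  t * PV_t at t = 1.5000: 1.718627
  t * PV_t at t = 2.0000: 2.197031
  t * PV_t at t = 2.5000: 2.633066
  t * PV_t at t = 3.0000: 3.029415
  t * PV_t at t = 3.5000: 3.388607
  t * PV_t at t = 4.0000: 3.713034
  t * PV_t at t = 4.5000: 4.004950
  t * PV_t at t = 5.0000: 332.457677
Macaulay duration D = (sum_t t * PV_t) / P = 354.960628 / 76.026678 = 4.668896

Answer: Macaulay duration = 4.6689 years


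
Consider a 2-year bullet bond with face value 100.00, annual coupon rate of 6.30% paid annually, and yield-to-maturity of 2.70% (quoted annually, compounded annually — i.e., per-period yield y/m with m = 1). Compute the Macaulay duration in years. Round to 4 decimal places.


Answer: Macaulay duration = 1.9426 years

Derivation:
Coupon per period c = face * coupon_rate / m = 6.300000
Periods per year m = 1; per-period yield y/m = 0.027000
Number of cashflows N = 2
Cashflows (t years, CF_t, discount factor 1/(1+y/m)^(m*t), PV):
  t = 1.0000: CF_t = 6.300000, DF = 0.973710, PV = 6.134372
  t = 2.0000: CF_t = 106.300000, DF = 0.948111, PV = 100.784182
Price P = sum_t PV_t = 106.918554
Macaulay numerator sum_t t * PV_t:
  t * PV_t at t = 1.0000: 6.134372
  t * PV_t at t = 2.0000: 201.568365
Macaulay duration D = (sum_t t * PV_t) / P = 207.702737 / 106.918554 = 1.942626


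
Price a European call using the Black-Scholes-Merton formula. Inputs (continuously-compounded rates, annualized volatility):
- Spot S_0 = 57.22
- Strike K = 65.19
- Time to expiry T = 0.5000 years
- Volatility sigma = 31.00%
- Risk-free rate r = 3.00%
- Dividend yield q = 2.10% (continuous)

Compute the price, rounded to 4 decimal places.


Answer: Price = 2.3165

Derivation:
d1 = (ln(S/K) + (r - q + 0.5*sigma^2) * T) / (sigma * sqrt(T)) = -0.46476347
d2 = d1 - sigma * sqrt(T) = -0.68396658
exp(-rT) = 0.98511194; exp(-qT) = 0.98955493
C = S_0 * exp(-qT) * N(d1) - K * exp(-rT) * N(d2)
N(d1) = 0.32105042; N(d2) = 0.24699814
C = 57.2200 * 0.98955493 * 0.32105042 - 65.1900 * 0.98511194 * 0.24699814 = 2.3165


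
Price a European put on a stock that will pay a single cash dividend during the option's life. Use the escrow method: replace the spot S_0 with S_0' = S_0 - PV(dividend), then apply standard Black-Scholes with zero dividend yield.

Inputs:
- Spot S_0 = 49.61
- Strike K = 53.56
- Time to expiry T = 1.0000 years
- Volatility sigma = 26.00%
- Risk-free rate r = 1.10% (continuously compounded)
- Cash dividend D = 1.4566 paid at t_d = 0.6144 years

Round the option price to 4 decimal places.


PV(D) = D * exp(-r * t_d) = 1.4566 * 0.99326439 = 1.44678891
S_0' = S_0 - PV(D) = 49.6100 - 1.44678891 = 48.16321109
d1 = (ln(S_0'/K) + (r + sigma^2/2)*T) / (sigma*sqrt(T)) = -0.23618095
d2 = d1 - sigma*sqrt(T) = -0.49618095
exp(-rT) = 0.98906028
N(-d1) = 0.59335387; N(-d2) = 0.69011662
P = K * exp(-rT) * N(-d2) - S_0' * N(-d1) = 53.5600 * 0.98906028 * 0.69011662 - 48.16321109 * 0.59335387 = 7.9805

Answer: Price = 7.9805


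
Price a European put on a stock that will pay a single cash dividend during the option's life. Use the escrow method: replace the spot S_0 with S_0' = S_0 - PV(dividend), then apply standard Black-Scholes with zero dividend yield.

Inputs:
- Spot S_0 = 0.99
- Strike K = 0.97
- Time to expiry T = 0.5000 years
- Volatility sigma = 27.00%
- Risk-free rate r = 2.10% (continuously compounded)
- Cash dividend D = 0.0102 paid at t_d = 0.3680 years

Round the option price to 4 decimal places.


Answer: Price = 0.0642

Derivation:
PV(D) = D * exp(-r * t_d) = 0.0102 * 0.99230178 = 0.01012148
S_0' = S_0 - PV(D) = 0.9900 - 0.01012148 = 0.97987852
d1 = (ln(S_0'/K) + (r + sigma^2/2)*T) / (sigma*sqrt(T)) = 0.20352909
d2 = d1 - sigma*sqrt(T) = 0.01261025
exp(-rT) = 0.98955493
N(-d1) = 0.41936076; N(-d2) = 0.49496937
P = K * exp(-rT) * N(-d2) - S_0' * N(-d1) = 0.9700 * 0.98955493 * 0.49496937 - 0.97987852 * 0.41936076 = 0.0642
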